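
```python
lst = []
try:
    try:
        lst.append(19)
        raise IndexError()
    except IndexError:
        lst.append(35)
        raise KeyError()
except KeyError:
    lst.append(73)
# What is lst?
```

Step-by-step execution trace:
1. Inner try: `lst.append(19)` → lst = [19].
2. `raise IndexError()` raises IndexError.
3. Inner `except IndexError` matches → `lst.append(35)` → lst = [19, 35].
4. `raise KeyError()` raises KeyError; propagates to outer try.
5. Outer `except KeyError` matches → `lst.append(73)` → lst = [19, 35, 73].
Result: [19, 35, 73]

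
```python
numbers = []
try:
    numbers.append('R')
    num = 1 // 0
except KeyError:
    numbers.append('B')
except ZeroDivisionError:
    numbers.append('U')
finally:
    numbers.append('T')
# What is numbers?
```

Step-by-step execution trace:
1. try: `numbers.append('R')` → numbers = ['R'].
2. `num = 1 // 0` raises ZeroDivisionError.
3. `except KeyError` does not match ZeroDivisionError; skipped.
4. `except ZeroDivisionError` matches → `numbers.append('U')` → numbers = ['R', 'U'].
5. finally always runs: `numbers.append('T')` → numbers = ['R', 'U', 'T'].
Result: ['R', 'U', 'T']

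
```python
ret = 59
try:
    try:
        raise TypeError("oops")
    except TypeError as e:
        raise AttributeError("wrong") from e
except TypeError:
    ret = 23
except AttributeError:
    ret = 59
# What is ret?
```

Step-by-step execution trace:
1. Inner try raises TypeError; inner `except TypeError as e` catches it.
2. `raise AttributeError(...) from e` raises AttributeError (TypeError is attached as __cause__, but only AttributeError is active).
3. Outer `except TypeError` does not match AttributeError; skipped.
4. Outer `except AttributeError` matches → ret = 59.
Result: 59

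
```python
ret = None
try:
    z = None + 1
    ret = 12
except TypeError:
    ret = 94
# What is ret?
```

Step-by-step execution trace:
1. `z = None + 1` raises TypeError.
2. `ret = 12` is not reached.
3. `except TypeError` matches → ret = 94.
Result: 94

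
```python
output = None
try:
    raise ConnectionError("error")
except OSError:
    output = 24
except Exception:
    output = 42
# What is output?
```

Step-by-step execution trace:
1. `raise ConnectionError(...)` raises ConnectionError.
2. `except OSError` matches (ConnectionError is a subclass of OSError) → output = 24.
3. `except Exception` is not reached.
Result: 24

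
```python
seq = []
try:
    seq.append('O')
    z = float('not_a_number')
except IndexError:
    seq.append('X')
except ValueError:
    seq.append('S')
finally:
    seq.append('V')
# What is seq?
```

Step-by-step execution trace:
1. try: `seq.append('O')` → seq = ['O'].
2. `z = float('not_a_number')` raises ValueError.
3. `except IndexError` does not match ValueError; skipped.
4. `except ValueError` matches → `seq.append('S')` → seq = ['O', 'S'].
5. finally always runs: `seq.append('V')` → seq = ['O', 'S', 'V'].
Result: ['O', 'S', 'V']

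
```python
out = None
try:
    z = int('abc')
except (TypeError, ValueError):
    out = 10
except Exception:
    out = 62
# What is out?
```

Step-by-step execution trace:
1. `z = int('abc')` raises ValueError.
2. `except (TypeError, ValueError)` matches (ValueError is in the tuple) → out = 10.
3. `except Exception` is not reached.
Result: 10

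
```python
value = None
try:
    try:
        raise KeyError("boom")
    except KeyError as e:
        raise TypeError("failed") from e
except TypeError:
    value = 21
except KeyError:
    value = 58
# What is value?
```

Step-by-step execution trace:
1. Inner try raises KeyError; inner `except KeyError as e` catches it.
2. `raise TypeError(...) from e` raises TypeError (KeyError is attached as __cause__, but only TypeError is active).
3. Outer `except TypeError` matches → value = 21.
4. `except KeyError` is not reached.
Result: 21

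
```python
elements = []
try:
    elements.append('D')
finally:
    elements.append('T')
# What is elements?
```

Step-by-step execution trace:
1. try: `elements.append('D')` → elements = ['D'].
2. The try body completes without raising.
3. finally always runs: `elements.append('T')` → elements = ['D', 'T'].
Result: ['D', 'T']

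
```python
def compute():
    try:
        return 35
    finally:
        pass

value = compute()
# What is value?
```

Step-by-step execution trace:
1. `compute()` enters try: `return 35` sets pending return value 35.
2. Before returning, `finally: pass` runs (no effect).
3. compute() returns 35 → value = 35.
Result: 35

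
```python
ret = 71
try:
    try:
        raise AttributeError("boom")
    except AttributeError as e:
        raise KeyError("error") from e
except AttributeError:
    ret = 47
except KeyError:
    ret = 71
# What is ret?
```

Step-by-step execution trace:
1. Inner try raises AttributeError; inner `except AttributeError as e` catches it.
2. `raise KeyError(...) from e` raises KeyError (AttributeError is attached as __cause__, but only KeyError is active).
3. Outer `except AttributeError` does not match KeyError; skipped.
4. Outer `except KeyError` matches → ret = 71.
Result: 71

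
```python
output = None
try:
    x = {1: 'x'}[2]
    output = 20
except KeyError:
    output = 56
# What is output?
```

Step-by-step execution trace:
1. `x = {1: 'x'}[2]` raises KeyError.
2. `output = 20` is not reached.
3. `except KeyError` matches → output = 56.
Result: 56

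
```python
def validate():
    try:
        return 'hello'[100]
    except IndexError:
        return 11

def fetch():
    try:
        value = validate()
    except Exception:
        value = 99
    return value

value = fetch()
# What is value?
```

Step-by-step execution trace:
1. `fetch()` calls `validate()`.
2. In validate: `'hello'[100]` raises IndexError; `except IndexError` catches it → returns 11.
3. In fetch: `value = validate()` → value = 11. No exception reaches fetch.
4. `except Exception` is skipped; fetch returns 11.
5. value = 11.
Result: 11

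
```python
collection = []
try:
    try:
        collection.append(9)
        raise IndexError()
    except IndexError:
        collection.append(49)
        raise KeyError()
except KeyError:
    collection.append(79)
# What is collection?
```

Step-by-step execution trace:
1. Inner try: `collection.append(9)` → collection = [9].
2. `raise IndexError()` raises IndexError.
3. Inner `except IndexError` matches → `collection.append(49)` → collection = [9, 49].
4. `raise KeyError()` raises KeyError; propagates to outer try.
5. Outer `except KeyError` matches → `collection.append(79)` → collection = [9, 49, 79].
Result: [9, 49, 79]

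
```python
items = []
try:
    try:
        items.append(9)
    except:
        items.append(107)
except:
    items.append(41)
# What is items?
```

Step-by-step execution trace:
1. Inner try: `items.append(9)` → items = [9]. No exception raised.
2. Inner `except` is skipped.
3. Inner try completes normally; outer `except` is skipped.
Result: [9]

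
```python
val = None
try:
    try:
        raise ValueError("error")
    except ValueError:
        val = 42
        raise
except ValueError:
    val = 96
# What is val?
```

Step-by-step execution trace:
1. Inner try: `raise ValueError("error")` raises ValueError.
2. Inner `except ValueError` matches → val = 42.
3. bare `raise` re-raises the same ValueError.
4. Outer `except ValueError` matches → val = 96.
Result: 96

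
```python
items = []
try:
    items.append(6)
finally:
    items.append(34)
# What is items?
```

Step-by-step execution trace:
1. try: `items.append(6)` → items = [6].
2. The try body completes without raising.
3. finally always runs: `items.append(34)` → items = [6, 34].
Result: [6, 34]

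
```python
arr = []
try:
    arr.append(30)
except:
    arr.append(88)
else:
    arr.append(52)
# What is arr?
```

Step-by-step execution trace:
1. try: `arr.append(30)` → arr = [30]. No exception raised.
2. `except` is skipped.
3. `else` runs (try completed without exception): `arr.append(52)` → arr = [30, 52].
Result: [30, 52]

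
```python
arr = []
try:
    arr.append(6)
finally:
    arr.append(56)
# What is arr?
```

Step-by-step execution trace:
1. try: `arr.append(6)` → arr = [6].
2. The try body completes without raising.
3. finally always runs: `arr.append(56)` → arr = [6, 56].
Result: [6, 56]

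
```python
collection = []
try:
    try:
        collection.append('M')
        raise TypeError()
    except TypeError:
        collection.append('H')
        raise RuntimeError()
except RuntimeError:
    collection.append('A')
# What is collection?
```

Step-by-step execution trace:
1. Inner try: `collection.append('M')` → collection = ['M'].
2. `raise TypeError()` raises TypeError.
3. Inner `except TypeError` matches → `collection.append('H')` → collection = ['M', 'H'].
4. `raise RuntimeError()` raises RuntimeError; propagates to outer try.
5. Outer `except RuntimeError` matches → `collection.append('A')` → collection = ['M', 'H', 'A'].
Result: ['M', 'H', 'A']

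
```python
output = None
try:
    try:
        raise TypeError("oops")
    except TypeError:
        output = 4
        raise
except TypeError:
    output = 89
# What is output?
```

Step-by-step execution trace:
1. Inner try: `raise TypeError("oops")` raises TypeError.
2. Inner `except TypeError` matches → output = 4.
3. bare `raise` re-raises the same TypeError.
4. Outer `except TypeError` matches → output = 89.
Result: 89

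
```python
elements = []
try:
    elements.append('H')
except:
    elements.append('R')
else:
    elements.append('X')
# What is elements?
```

Step-by-step execution trace:
1. try: `elements.append('H')` → elements = ['H']. No exception raised.
2. `except` is skipped.
3. `else` runs (try completed without exception): `elements.append('X')` → elements = ['H', 'X'].
Result: ['H', 'X']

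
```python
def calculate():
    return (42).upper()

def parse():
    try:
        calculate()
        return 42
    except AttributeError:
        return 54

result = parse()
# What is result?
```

Step-by-step execution trace:
1. `parse()` calls `calculate()`.
2. `calculate()` evaluates `(42).upper()`, which raises AttributeError; it propagates to the caller.
3. `return 42` is not reached.
4. `except AttributeError` in parse matches → returns 54.
5. result = 54.
Result: 54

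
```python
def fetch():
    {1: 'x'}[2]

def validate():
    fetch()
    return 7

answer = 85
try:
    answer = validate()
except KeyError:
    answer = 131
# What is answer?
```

Step-by-step execution trace:
1. answer starts at 85.
2. try: `validate()` calls `fetch()`.
3. `fetch()` evaluates `{1: 'x'}[2]`, which raises KeyError; it propagates through validate (uncaught).
4. `return 7` in validate is not reached; the assignment to answer does not complete.
5. `except KeyError` matches → answer = 131.
Result: 131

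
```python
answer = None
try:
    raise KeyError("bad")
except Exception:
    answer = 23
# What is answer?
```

Step-by-step execution trace:
1. `raise KeyError(...)` raises KeyError.
2. `except Exception` matches (KeyError is a subclass of Exception) → answer = 23.
Result: 23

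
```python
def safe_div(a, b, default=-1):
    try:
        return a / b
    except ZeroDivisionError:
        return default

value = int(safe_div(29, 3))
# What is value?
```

Step-by-step execution trace:
1. `safe_div(29, 3)` enters try: `return 29 / 3` → returns 9.666666666666666. No exception raised.
2. `except ZeroDivisionError` is skipped.
3. `int(9.666666666666666)` → 9 → value = 9.
Result: 9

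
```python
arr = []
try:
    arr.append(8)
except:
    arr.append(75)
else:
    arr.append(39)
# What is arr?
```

Step-by-step execution trace:
1. try: `arr.append(8)` → arr = [8]. No exception raised.
2. `except` is skipped.
3. `else` runs (try completed without exception): `arr.append(39)` → arr = [8, 39].
Result: [8, 39]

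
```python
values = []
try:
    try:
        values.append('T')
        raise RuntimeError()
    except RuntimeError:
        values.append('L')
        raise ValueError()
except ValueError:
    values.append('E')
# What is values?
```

Step-by-step execution trace:
1. Inner try: `values.append('T')` → values = ['T'].
2. `raise RuntimeError()` raises RuntimeError.
3. Inner `except RuntimeError` matches → `values.append('L')` → values = ['T', 'L'].
4. `raise ValueError()` raises ValueError; propagates to outer try.
5. Outer `except ValueError` matches → `values.append('E')` → values = ['T', 'L', 'E'].
Result: ['T', 'L', 'E']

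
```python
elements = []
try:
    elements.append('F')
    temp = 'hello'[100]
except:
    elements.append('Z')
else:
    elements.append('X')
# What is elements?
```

Step-by-step execution trace:
1. try: `elements.append('F')` → elements = ['F'].
2. `temp = 'hello'[100]` raises IndexError.
3. bare `except` matches → `elements.append('Z')` → elements = ['F', 'Z'].
4. `else` is skipped (an exception was raised).
Result: ['F', 'Z']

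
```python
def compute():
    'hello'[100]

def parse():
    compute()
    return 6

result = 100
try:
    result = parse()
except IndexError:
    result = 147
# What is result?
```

Step-by-step execution trace:
1. result starts at 100.
2. try: `parse()` calls `compute()`.
3. `compute()` evaluates `'hello'[100]`, which raises IndexError; it propagates through parse (uncaught).
4. `return 6` in parse is not reached; the assignment to result does not complete.
5. `except IndexError` matches → result = 147.
Result: 147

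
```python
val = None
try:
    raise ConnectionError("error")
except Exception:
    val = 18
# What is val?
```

Step-by-step execution trace:
1. `raise ConnectionError(...)` raises ConnectionError.
2. `except Exception` matches (ConnectionError is a subclass of Exception) → val = 18.
Result: 18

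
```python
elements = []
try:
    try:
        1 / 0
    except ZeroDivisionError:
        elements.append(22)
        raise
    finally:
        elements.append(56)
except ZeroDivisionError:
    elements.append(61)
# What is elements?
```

Step-by-step execution trace:
1. Inner try: `1 / 0` raises ZeroDivisionError.
2. Inner `except ZeroDivisionError` matches → `elements.append(22)` → elements = [22].
3. bare `raise` re-raises ZeroDivisionError.
4. Inner `finally` runs during unwinding: `elements.append(56)` → elements = [22, 56].
5. Outer `except ZeroDivisionError` matches → `elements.append(61)` → elements = [22, 56, 61].
Result: [22, 56, 61]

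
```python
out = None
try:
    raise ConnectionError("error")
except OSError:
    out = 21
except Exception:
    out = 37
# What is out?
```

Step-by-step execution trace:
1. `raise ConnectionError(...)` raises ConnectionError.
2. `except OSError` matches (ConnectionError is a subclass of OSError) → out = 21.
3. `except Exception` is not reached.
Result: 21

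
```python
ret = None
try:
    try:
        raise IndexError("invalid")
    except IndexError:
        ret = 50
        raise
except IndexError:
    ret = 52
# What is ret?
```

Step-by-step execution trace:
1. Inner try: `raise IndexError("invalid")` raises IndexError.
2. Inner `except IndexError` matches → ret = 50.
3. bare `raise` re-raises the same IndexError.
4. Outer `except IndexError` matches → ret = 52.
Result: 52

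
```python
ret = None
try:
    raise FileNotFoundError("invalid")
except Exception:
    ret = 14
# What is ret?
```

Step-by-step execution trace:
1. `raise FileNotFoundError(...)` raises FileNotFoundError.
2. `except Exception` matches (FileNotFoundError is a subclass of Exception) → ret = 14.
Result: 14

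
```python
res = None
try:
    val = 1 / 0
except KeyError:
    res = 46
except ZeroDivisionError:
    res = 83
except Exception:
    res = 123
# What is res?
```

Step-by-step execution trace:
1. `val = 1 / 0` raises ZeroDivisionError.
2. `except KeyError` does not match ZeroDivisionError; skipped.
3. `except ZeroDivisionError` matches → res = 83.
4. Remaining except clauses are skipped.
Result: 83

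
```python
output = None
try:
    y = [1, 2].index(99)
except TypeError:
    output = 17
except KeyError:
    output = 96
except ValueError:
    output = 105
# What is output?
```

Step-by-step execution trace:
1. `y = [1, 2].index(99)` raises ValueError.
2. `except TypeError` does not match ValueError; skipped.
3. `except KeyError` does not match ValueError; skipped.
4. `except ValueError` matches → output = 105.
Result: 105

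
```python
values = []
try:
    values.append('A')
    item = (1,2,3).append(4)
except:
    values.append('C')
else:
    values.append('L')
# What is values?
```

Step-by-step execution trace:
1. try: `values.append('A')` → values = ['A'].
2. `item = (1,2,3).append(4)` raises AttributeError.
3. bare `except` matches → `values.append('C')` → values = ['A', 'C'].
4. `else` is skipped (an exception was raised).
Result: ['A', 'C']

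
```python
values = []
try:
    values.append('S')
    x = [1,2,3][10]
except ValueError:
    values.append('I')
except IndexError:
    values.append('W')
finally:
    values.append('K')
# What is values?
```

Step-by-step execution trace:
1. try: `values.append('S')` → values = ['S'].
2. `x = [1,2,3][10]` raises IndexError.
3. `except ValueError` does not match IndexError; skipped.
4. `except IndexError` matches → `values.append('W')` → values = ['S', 'W'].
5. finally always runs: `values.append('K')` → values = ['S', 'W', 'K'].
Result: ['S', 'W', 'K']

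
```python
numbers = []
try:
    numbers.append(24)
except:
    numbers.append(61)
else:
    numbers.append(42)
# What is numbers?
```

Step-by-step execution trace:
1. try: `numbers.append(24)` → numbers = [24]. No exception raised.
2. `except` is skipped.
3. `else` runs (try completed without exception): `numbers.append(42)` → numbers = [24, 42].
Result: [24, 42]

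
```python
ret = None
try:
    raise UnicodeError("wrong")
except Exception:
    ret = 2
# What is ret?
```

Step-by-step execution trace:
1. `raise UnicodeError(...)` raises UnicodeError.
2. `except Exception` matches (UnicodeError is a subclass of Exception) → ret = 2.
Result: 2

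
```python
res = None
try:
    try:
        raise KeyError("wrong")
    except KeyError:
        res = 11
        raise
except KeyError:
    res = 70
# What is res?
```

Step-by-step execution trace:
1. Inner try: `raise KeyError("wrong")` raises KeyError.
2. Inner `except KeyError` matches → res = 11.
3. bare `raise` re-raises the same KeyError.
4. Outer `except KeyError` matches → res = 70.
Result: 70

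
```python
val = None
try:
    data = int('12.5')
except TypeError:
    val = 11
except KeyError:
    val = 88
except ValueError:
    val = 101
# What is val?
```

Step-by-step execution trace:
1. `data = int('12.5')` raises ValueError.
2. `except TypeError` does not match ValueError; skipped.
3. `except KeyError` does not match ValueError; skipped.
4. `except ValueError` matches → val = 101.
Result: 101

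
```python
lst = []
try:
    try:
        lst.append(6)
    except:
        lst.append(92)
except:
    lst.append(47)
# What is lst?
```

Step-by-step execution trace:
1. Inner try: `lst.append(6)` → lst = [6]. No exception raised.
2. Inner `except` is skipped.
3. Inner try completes normally; outer `except` is skipped.
Result: [6]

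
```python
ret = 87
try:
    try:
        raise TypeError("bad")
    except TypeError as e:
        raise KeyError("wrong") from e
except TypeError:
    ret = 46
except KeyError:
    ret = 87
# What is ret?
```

Step-by-step execution trace:
1. Inner try raises TypeError; inner `except TypeError as e` catches it.
2. `raise KeyError(...) from e` raises KeyError (TypeError is attached as __cause__, but only KeyError is active).
3. Outer `except TypeError` does not match KeyError; skipped.
4. Outer `except KeyError` matches → ret = 87.
Result: 87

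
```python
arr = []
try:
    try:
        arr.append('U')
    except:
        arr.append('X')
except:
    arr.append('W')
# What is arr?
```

Step-by-step execution trace:
1. Inner try: `arr.append('U')` → arr = ['U']. No exception raised.
2. Inner `except` is skipped.
3. Inner try completes normally; outer `except` is skipped.
Result: ['U']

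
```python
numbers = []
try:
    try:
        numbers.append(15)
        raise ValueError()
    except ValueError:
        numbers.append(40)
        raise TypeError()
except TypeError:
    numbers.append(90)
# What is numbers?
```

Step-by-step execution trace:
1. Inner try: `numbers.append(15)` → numbers = [15].
2. `raise ValueError()` raises ValueError.
3. Inner `except ValueError` matches → `numbers.append(40)` → numbers = [15, 40].
4. `raise TypeError()` raises TypeError; propagates to outer try.
5. Outer `except TypeError` matches → `numbers.append(90)` → numbers = [15, 40, 90].
Result: [15, 40, 90]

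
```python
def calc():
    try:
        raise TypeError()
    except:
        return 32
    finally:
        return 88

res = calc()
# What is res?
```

Step-by-step execution trace:
1. `calc()` enters try: `raise TypeError()` raises TypeError.
2. bare `except` matches → `return 32` sets pending return value 32.
3. Before returning, `finally: return 88` runs and overrides the pending return.
4. calc() returns 88 → res = 88.
Result: 88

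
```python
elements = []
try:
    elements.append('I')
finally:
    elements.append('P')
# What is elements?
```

Step-by-step execution trace:
1. try: `elements.append('I')` → elements = ['I'].
2. The try body completes without raising.
3. finally always runs: `elements.append('P')` → elements = ['I', 'P'].
Result: ['I', 'P']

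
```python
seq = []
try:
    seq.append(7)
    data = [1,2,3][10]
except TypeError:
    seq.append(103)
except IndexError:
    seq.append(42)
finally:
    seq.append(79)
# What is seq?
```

Step-by-step execution trace:
1. try: `seq.append(7)` → seq = [7].
2. `data = [1,2,3][10]` raises IndexError.
3. `except TypeError` does not match IndexError; skipped.
4. `except IndexError` matches → `seq.append(42)` → seq = [7, 42].
5. finally always runs: `seq.append(79)` → seq = [7, 42, 79].
Result: [7, 42, 79]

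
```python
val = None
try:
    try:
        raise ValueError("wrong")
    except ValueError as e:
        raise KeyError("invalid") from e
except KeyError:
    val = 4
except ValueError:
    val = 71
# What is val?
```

Step-by-step execution trace:
1. Inner try raises ValueError; inner `except ValueError as e` catches it.
2. `raise KeyError(...) from e` raises KeyError (ValueError is attached as __cause__, but only KeyError is active).
3. Outer `except KeyError` matches → val = 4.
4. `except ValueError` is not reached.
Result: 4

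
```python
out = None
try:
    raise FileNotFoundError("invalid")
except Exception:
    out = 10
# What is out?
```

Step-by-step execution trace:
1. `raise FileNotFoundError(...)` raises FileNotFoundError.
2. `except Exception` matches (FileNotFoundError is a subclass of Exception) → out = 10.
Result: 10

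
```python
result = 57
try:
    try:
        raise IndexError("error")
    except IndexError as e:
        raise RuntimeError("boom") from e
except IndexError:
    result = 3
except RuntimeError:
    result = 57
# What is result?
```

Step-by-step execution trace:
1. Inner try raises IndexError; inner `except IndexError as e` catches it.
2. `raise RuntimeError(...) from e` raises RuntimeError (IndexError is attached as __cause__, but only RuntimeError is active).
3. Outer `except IndexError` does not match RuntimeError; skipped.
4. Outer `except RuntimeError` matches → result = 57.
Result: 57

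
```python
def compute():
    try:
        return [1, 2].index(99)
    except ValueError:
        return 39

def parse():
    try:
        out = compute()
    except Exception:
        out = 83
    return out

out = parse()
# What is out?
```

Step-by-step execution trace:
1. `parse()` calls `compute()`.
2. In compute: `[1, 2].index(99)` raises ValueError; `except ValueError` catches it → returns 39.
3. In parse: `out = compute()` → out = 39. No exception reaches parse.
4. `except Exception` is skipped; parse returns 39.
5. out = 39.
Result: 39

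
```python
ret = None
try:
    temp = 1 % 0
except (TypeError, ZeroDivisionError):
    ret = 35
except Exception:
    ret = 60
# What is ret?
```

Step-by-step execution trace:
1. `temp = 1 % 0` raises ZeroDivisionError.
2. `except (TypeError, ZeroDivisionError)` matches (ZeroDivisionError is in the tuple) → ret = 35.
3. `except Exception` is not reached.
Result: 35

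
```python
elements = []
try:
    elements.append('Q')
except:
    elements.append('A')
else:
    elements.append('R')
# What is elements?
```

Step-by-step execution trace:
1. try: `elements.append('Q')` → elements = ['Q']. No exception raised.
2. `except` is skipped.
3. `else` runs (try completed without exception): `elements.append('R')` → elements = ['Q', 'R'].
Result: ['Q', 'R']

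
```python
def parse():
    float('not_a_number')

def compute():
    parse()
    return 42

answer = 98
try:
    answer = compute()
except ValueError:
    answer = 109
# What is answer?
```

Step-by-step execution trace:
1. answer starts at 98.
2. try: `compute()` calls `parse()`.
3. `parse()` evaluates `float('not_a_number')`, which raises ValueError; it propagates through compute (uncaught).
4. `return 42` in compute is not reached; the assignment to answer does not complete.
5. `except ValueError` matches → answer = 109.
Result: 109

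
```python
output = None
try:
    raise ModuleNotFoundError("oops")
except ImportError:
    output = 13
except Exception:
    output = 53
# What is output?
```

Step-by-step execution trace:
1. `raise ModuleNotFoundError(...)` raises ModuleNotFoundError.
2. `except ImportError` matches (ModuleNotFoundError is a subclass of ImportError) → output = 13.
3. `except Exception` is not reached.
Result: 13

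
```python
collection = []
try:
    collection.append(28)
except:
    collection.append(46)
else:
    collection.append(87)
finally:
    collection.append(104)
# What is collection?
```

Step-by-step execution trace:
1. try: `collection.append(28)` → collection = [28]. No exception raised.
2. `except` is skipped.
3. `else` runs: `collection.append(87)` → collection = [28, 87].
4. `finally` always runs: `collection.append(104)` → collection = [28, 87, 104].
Result: [28, 87, 104]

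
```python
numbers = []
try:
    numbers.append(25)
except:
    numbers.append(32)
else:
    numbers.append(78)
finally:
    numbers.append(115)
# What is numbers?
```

Step-by-step execution trace:
1. try: `numbers.append(25)` → numbers = [25]. No exception raised.
2. `except` is skipped.
3. `else` runs: `numbers.append(78)` → numbers = [25, 78].
4. `finally` always runs: `numbers.append(115)` → numbers = [25, 78, 115].
Result: [25, 78, 115]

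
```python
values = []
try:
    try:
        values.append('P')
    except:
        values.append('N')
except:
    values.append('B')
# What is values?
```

Step-by-step execution trace:
1. Inner try: `values.append('P')` → values = ['P']. No exception raised.
2. Inner `except` is skipped.
3. Inner try completes normally; outer `except` is skipped.
Result: ['P']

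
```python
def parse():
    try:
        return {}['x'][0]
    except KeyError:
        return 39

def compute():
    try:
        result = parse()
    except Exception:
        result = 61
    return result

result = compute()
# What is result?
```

Step-by-step execution trace:
1. `compute()` calls `parse()`.
2. In parse: `{}['x'][0]` raises KeyError; `except KeyError` catches it → returns 39.
3. In compute: `result = parse()` → result = 39. No exception reaches compute.
4. `except Exception` is skipped; compute returns 39.
5. result = 39.
Result: 39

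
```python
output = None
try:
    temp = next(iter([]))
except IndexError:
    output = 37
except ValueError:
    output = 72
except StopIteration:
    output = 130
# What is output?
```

Step-by-step execution trace:
1. `temp = next(iter([]))` raises StopIteration.
2. `except IndexError` does not match StopIteration; skipped.
3. `except ValueError` does not match StopIteration; skipped.
4. `except StopIteration` matches → output = 130.
Result: 130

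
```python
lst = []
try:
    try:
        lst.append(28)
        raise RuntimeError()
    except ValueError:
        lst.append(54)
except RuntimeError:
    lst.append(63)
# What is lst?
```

Step-by-step execution trace:
1. Inner try: `lst.append(28)` → lst = [28].
2. `raise RuntimeError()` raises RuntimeError.
3. Inner `except ValueError` does not match RuntimeError; exception propagates to outer try.
4. Outer `except RuntimeError` matches → `lst.append(63)` → lst = [28, 63].
Result: [28, 63]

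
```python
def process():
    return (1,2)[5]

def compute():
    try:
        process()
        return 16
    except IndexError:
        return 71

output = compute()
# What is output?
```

Step-by-step execution trace:
1. `compute()` calls `process()`.
2. `process()` evaluates `(1,2)[5]`, which raises IndexError; it propagates to the caller.
3. `return 16` is not reached.
4. `except IndexError` in compute matches → returns 71.
5. output = 71.
Result: 71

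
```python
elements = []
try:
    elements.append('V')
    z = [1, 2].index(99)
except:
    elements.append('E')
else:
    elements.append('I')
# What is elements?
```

Step-by-step execution trace:
1. try: `elements.append('V')` → elements = ['V'].
2. `z = [1, 2].index(99)` raises ValueError.
3. bare `except` matches → `elements.append('E')` → elements = ['V', 'E'].
4. `else` is skipped (an exception was raised).
Result: ['V', 'E']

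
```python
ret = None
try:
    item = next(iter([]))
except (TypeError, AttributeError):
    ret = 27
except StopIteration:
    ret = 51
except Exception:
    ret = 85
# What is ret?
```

Step-by-step execution trace:
1. `item = next(iter([]))` raises StopIteration.
2. `except (TypeError, AttributeError)` does not match StopIteration; skipped.
3. `except StopIteration` matches (exact type match) → ret = 51.
4. `except Exception` is not reached.
Result: 51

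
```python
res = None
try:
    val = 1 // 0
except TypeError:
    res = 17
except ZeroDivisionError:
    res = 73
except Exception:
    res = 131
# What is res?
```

Step-by-step execution trace:
1. `val = 1 // 0` raises ZeroDivisionError.
2. `except TypeError` does not match ZeroDivisionError; skipped.
3. `except ZeroDivisionError` matches → res = 73.
4. Remaining except clauses are skipped.
Result: 73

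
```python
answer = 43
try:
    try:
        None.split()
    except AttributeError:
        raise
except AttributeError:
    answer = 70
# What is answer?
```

Step-by-step execution trace:
1. Inner try: `None.split()` raises AttributeError.
2. Inner `except AttributeError` matches; bare `raise` re-raises the same AttributeError.
3. Outer `except AttributeError` matches → answer = 70.
Result: 70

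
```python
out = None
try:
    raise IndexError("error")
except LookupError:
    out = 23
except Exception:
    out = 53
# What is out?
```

Step-by-step execution trace:
1. `raise IndexError(...)` raises IndexError.
2. `except LookupError` matches (IndexError is a subclass of LookupError) → out = 23.
3. `except Exception` is not reached.
Result: 23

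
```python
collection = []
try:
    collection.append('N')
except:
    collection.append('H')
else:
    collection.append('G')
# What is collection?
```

Step-by-step execution trace:
1. try: `collection.append('N')` → collection = ['N']. No exception raised.
2. `except` is skipped.
3. `else` runs (try completed without exception): `collection.append('G')` → collection = ['N', 'G'].
Result: ['N', 'G']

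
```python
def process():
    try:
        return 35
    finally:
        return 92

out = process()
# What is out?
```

Step-by-step execution trace:
1. `process()` enters try: `return 35` sets pending return value 35.
2. Before returning, `finally: return 92` runs and overrides the pending return.
3. process() returns 92 → out = 92.
Result: 92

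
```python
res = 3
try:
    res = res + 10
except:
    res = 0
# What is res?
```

Step-by-step execution trace:
1. res starts at 3.
2. try: `res = res + 10` → res = 13. No exception raised.
3. `except` is skipped.
Result: 13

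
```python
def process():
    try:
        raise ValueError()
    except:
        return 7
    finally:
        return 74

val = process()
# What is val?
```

Step-by-step execution trace:
1. `process()` enters try: `raise ValueError()` raises ValueError.
2. bare `except` matches → `return 7` sets pending return value 7.
3. Before returning, `finally: return 74` runs and overrides the pending return.
4. process() returns 74 → val = 74.
Result: 74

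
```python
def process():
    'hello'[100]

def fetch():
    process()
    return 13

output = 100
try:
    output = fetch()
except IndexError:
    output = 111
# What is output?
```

Step-by-step execution trace:
1. output starts at 100.
2. try: `fetch()` calls `process()`.
3. `process()` evaluates `'hello'[100]`, which raises IndexError; it propagates through fetch (uncaught).
4. `return 13` in fetch is not reached; the assignment to output does not complete.
5. `except IndexError` matches → output = 111.
Result: 111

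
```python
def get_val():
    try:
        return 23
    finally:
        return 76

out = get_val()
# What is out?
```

Step-by-step execution trace:
1. `get_val()` enters try: `return 23` sets pending return value 23.
2. Before returning, `finally: return 76` runs and overrides the pending return.
3. get_val() returns 76 → out = 76.
Result: 76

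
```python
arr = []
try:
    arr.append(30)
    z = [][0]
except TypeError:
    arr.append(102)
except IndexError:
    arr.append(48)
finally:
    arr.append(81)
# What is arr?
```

Step-by-step execution trace:
1. try: `arr.append(30)` → arr = [30].
2. `z = [][0]` raises IndexError.
3. `except TypeError` does not match IndexError; skipped.
4. `except IndexError` matches → `arr.append(48)` → arr = [30, 48].
5. finally always runs: `arr.append(81)` → arr = [30, 48, 81].
Result: [30, 48, 81]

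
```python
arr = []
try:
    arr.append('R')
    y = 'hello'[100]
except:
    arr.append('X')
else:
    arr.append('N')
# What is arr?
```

Step-by-step execution trace:
1. try: `arr.append('R')` → arr = ['R'].
2. `y = 'hello'[100]` raises IndexError.
3. bare `except` matches → `arr.append('X')` → arr = ['R', 'X'].
4. `else` is skipped (an exception was raised).
Result: ['R', 'X']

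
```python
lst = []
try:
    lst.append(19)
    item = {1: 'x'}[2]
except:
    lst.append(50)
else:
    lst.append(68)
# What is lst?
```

Step-by-step execution trace:
1. try: `lst.append(19)` → lst = [19].
2. `item = {1: 'x'}[2]` raises KeyError.
3. bare `except` matches → `lst.append(50)` → lst = [19, 50].
4. `else` is skipped (an exception was raised).
Result: [19, 50]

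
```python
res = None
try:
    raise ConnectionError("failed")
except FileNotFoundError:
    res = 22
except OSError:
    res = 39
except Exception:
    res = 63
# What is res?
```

Step-by-step execution trace:
1. `raise ConnectionError(...)` raises ConnectionError.
2. `except FileNotFoundError` does not match (ConnectionError is not a subclass of FileNotFoundError); skipped.
3. `except OSError` matches (ConnectionError is a subclass of OSError) → res = 39.
4. `except Exception` is not reached.
Result: 39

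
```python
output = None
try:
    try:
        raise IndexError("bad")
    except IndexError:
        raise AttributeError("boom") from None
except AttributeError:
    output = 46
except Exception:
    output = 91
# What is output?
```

Step-by-step execution trace:
1. Inner try raises IndexError; inner `except IndexError` catches it.
2. `raise AttributeError(...) from None` raises AttributeError (from None suppresses __context__, but the active exception is still AttributeError).
3. Outer `except AttributeError` matches → output = 46.
4. `except Exception` is not reached.
Result: 46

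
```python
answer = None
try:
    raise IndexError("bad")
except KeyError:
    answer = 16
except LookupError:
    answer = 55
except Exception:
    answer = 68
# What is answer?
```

Step-by-step execution trace:
1. `raise IndexError(...)` raises IndexError.
2. `except KeyError` does not match (IndexError is not a subclass of KeyError); skipped.
3. `except LookupError` matches (IndexError is a subclass of LookupError) → answer = 55.
4. `except Exception` is not reached.
Result: 55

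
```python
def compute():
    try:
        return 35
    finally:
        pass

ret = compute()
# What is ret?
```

Step-by-step execution trace:
1. `compute()` enters try: `return 35` sets pending return value 35.
2. Before returning, `finally: pass` runs (no effect).
3. compute() returns 35 → ret = 35.
Result: 35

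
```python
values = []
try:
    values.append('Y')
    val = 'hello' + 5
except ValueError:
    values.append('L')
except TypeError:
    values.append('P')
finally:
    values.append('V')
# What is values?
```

Step-by-step execution trace:
1. try: `values.append('Y')` → values = ['Y'].
2. `val = 'hello' + 5` raises TypeError.
3. `except ValueError` does not match TypeError; skipped.
4. `except TypeError` matches → `values.append('P')` → values = ['Y', 'P'].
5. finally always runs: `values.append('V')` → values = ['Y', 'P', 'V'].
Result: ['Y', 'P', 'V']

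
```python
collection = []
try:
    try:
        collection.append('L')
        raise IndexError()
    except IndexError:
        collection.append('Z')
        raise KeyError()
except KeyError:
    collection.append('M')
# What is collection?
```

Step-by-step execution trace:
1. Inner try: `collection.append('L')` → collection = ['L'].
2. `raise IndexError()` raises IndexError.
3. Inner `except IndexError` matches → `collection.append('Z')` → collection = ['L', 'Z'].
4. `raise KeyError()` raises KeyError; propagates to outer try.
5. Outer `except KeyError` matches → `collection.append('M')` → collection = ['L', 'Z', 'M'].
Result: ['L', 'Z', 'M']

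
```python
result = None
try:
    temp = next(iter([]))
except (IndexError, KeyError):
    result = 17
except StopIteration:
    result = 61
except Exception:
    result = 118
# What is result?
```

Step-by-step execution trace:
1. `temp = next(iter([]))` raises StopIteration.
2. `except (IndexError, KeyError)` does not match StopIteration; skipped.
3. `except StopIteration` matches (exact type match) → result = 61.
4. `except Exception` is not reached.
Result: 61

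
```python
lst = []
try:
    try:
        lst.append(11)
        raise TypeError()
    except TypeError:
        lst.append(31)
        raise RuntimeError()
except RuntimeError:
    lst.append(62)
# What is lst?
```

Step-by-step execution trace:
1. Inner try: `lst.append(11)` → lst = [11].
2. `raise TypeError()` raises TypeError.
3. Inner `except TypeError` matches → `lst.append(31)` → lst = [11, 31].
4. `raise RuntimeError()` raises RuntimeError; propagates to outer try.
5. Outer `except RuntimeError` matches → `lst.append(62)` → lst = [11, 31, 62].
Result: [11, 31, 62]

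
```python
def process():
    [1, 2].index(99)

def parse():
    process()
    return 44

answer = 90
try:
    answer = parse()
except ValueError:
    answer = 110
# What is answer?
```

Step-by-step execution trace:
1. answer starts at 90.
2. try: `parse()` calls `process()`.
3. `process()` evaluates `[1, 2].index(99)`, which raises ValueError; it propagates through parse (uncaught).
4. `return 44` in parse is not reached; the assignment to answer does not complete.
5. `except ValueError` matches → answer = 110.
Result: 110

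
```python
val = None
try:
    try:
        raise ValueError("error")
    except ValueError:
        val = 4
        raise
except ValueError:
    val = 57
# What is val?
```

Step-by-step execution trace:
1. Inner try: `raise ValueError("error")` raises ValueError.
2. Inner `except ValueError` matches → val = 4.
3. bare `raise` re-raises the same ValueError.
4. Outer `except ValueError` matches → val = 57.
Result: 57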